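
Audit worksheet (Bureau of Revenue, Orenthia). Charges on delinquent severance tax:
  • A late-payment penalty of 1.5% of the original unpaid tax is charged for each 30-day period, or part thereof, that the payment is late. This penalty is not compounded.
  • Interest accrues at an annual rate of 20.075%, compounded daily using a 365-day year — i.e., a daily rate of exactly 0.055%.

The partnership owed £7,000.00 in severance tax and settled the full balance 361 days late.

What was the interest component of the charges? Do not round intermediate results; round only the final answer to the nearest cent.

£1,536.97

Interest: £7,000.00 × ((1 + 0.00055)^361 − 1) = £7,000.00 × 0.21956644… = £1,536.9651…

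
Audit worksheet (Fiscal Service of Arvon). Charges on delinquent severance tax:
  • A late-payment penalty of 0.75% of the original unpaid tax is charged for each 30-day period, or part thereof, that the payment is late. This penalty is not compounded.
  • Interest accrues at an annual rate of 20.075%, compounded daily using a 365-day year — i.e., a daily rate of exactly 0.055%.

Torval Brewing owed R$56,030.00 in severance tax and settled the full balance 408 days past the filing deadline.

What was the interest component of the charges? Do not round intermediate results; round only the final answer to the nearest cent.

R$14,091.23

Interest: R$56,030.00 × ((1 + 0.00055)^408 − 1) = R$56,030.00 × 0.25149434… = R$14,091.2281…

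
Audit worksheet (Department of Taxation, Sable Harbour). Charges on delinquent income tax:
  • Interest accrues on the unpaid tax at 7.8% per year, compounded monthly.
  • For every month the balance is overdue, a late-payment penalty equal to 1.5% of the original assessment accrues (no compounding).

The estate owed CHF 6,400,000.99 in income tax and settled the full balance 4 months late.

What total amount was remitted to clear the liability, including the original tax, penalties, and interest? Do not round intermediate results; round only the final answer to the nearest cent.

Late-payment penalty = 1.5% × CHF 6,400,000.99 × 4 mo = CHF 384,000.06…
Interest (7.8%/yr ÷ 12 = 0.65%/month): CHF 6,400,000.99 × ((1 + 0.0065)^4 − 1) = CHF 168,029.4678…
Total = CHF 6,400,000.99 + CHF 384,000.0594 + CHF 168,029.4678… = CHF 6,952,030.52

CHF 6,952,030.52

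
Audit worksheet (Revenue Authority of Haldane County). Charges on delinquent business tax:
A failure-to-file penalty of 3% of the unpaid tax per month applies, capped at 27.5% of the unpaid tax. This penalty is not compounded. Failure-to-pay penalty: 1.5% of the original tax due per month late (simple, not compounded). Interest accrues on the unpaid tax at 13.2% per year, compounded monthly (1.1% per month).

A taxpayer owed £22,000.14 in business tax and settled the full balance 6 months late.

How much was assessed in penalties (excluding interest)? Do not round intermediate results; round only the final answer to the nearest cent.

£5,940.04

Failure-to-file: 6 × 3% × £22,000.14 = £3,960.03… (under the 27.5% cap)
Failure-to-pay penalty: 6 × 1.5% × £22,000.14 = £1,980.01…
Total penalty = £3,960.03… + £1,980.01… = £5,940.04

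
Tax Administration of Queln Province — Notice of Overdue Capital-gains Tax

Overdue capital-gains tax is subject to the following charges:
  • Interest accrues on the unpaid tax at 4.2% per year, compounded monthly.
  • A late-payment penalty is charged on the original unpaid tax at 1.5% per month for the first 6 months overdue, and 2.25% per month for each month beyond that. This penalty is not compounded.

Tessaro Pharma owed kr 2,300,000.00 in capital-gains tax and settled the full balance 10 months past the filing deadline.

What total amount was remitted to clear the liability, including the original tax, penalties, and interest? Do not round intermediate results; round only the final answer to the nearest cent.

kr 2,795,779.78

Penalty, months 1–6: 6 × 1.5% × kr 2,300,000.00 = kr 207,000.00
Penalty, months 7–10: 4 × 2.25% × kr 2,300,000.00 = kr 207,000.00
Interest (4.2%/yr ÷ 12 = 0.35%/month): kr 2,300,000.00 × ((1 + 0.0035)^10 − 1) = kr 81,779.7813…
Total = kr 2,300,000.00 + kr 414,000.0000 + kr 81,779.7813… = kr 2,795,779.78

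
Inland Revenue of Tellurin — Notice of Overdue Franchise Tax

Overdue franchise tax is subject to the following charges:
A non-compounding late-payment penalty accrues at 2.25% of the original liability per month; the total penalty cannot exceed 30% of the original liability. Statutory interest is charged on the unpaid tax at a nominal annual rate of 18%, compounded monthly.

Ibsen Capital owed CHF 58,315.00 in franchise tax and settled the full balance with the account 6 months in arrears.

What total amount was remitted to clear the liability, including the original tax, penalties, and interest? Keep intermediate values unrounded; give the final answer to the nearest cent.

Penalty: 6 × 2.25% × CHF 58,315.00 = CHF 7,872.53… (below the 30% cap of CHF 17,494.50)
Interest (18%/yr ÷ 12 = 1.5%/month): CHF 58,315.00 × ((1 + 0.015)^6 − 1) = CHF 5,449.1439…
Total = CHF 58,315.00 + CHF 7,872.5250 + CHF 5,449.1439… = CHF 71,636.67

CHF 71,636.67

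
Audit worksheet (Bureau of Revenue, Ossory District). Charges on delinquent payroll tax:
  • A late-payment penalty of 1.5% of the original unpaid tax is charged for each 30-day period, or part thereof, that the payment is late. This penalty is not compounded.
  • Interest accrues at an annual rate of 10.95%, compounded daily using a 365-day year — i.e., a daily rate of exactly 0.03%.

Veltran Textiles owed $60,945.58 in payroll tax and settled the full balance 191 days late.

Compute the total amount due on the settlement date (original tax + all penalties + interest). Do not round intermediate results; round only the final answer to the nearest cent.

Penalty periods: ⌈191/30⌉ = 7; penalty = 7 × 1.5% × $60,945.58 = $6,399.29…
Interest: $60,945.58 × ((1 + 0.0003)^191 − 1) = $60,945.58 × 0.05896435… = $3,593.6168…
Total = $60,945.58 + $6,399.2859 + $3,593.6168… = $70,938.48

$70,938.48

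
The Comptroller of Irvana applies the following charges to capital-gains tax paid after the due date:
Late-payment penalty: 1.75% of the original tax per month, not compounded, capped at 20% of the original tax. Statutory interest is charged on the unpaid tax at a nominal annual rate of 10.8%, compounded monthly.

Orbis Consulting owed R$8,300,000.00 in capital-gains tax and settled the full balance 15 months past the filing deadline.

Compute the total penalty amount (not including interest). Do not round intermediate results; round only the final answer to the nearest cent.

Penalty (uncapped): 15 × 1.75% × R$8,300,000.00 = R$2,178,750.00; cap = 20% × R$8,300,000.00 = R$1,660,000.00 → penalty = R$1,660,000.00

R$1,660,000.00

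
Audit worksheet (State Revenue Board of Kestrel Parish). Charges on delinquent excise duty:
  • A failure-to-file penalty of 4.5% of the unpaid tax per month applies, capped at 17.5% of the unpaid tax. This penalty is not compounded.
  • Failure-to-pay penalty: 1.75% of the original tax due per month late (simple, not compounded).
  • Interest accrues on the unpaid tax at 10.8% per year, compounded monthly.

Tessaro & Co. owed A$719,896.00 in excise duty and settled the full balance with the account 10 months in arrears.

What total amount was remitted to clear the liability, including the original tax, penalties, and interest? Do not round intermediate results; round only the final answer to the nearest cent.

A$1,039,338.24

Failure-to-file: 10 × 4.5% × A$719,896.00 = A$323,953.20, capped at 17.5% × A$719,896.00 = A$125,981.80
Failure-to-pay penalty = 1.75% × A$719,896.00 × 10 mo = A$125,981.80
Interest (10.8%/yr ÷ 12 = 0.9%/month): A$719,896.00 × ((1 + 0.009)^10 − 1) = A$67,478.6401…
Total = A$719,896.00 + A$251,963.6000 + A$67,478.6401… = A$1,039,338.24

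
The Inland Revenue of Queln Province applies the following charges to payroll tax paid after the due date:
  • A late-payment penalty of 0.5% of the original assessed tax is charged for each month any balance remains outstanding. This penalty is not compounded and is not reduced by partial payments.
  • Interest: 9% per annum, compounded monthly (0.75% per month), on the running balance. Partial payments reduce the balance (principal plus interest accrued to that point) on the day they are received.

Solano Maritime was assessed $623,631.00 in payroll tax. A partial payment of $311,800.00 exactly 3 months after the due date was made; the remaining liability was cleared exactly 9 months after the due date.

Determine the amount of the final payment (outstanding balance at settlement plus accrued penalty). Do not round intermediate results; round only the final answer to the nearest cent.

Balance at month 3: $623,631.0000 × (1 + 0.0075)^3 = $637,768.1983…
After $311,800.00 payment: $637,768.1983… − $311,800.00 = $325,968.1983…
Balance at month 9: $325,968.1983… × (1 + 0.0075)^6 = $340,914.5688…
Penalty: 9 × 0.5% × $623,631.00 = $28,063.40…
Final settlement = outstanding balance + penalty = $340,914.5688… + $28,063.40… = $368,977.96

$368,977.96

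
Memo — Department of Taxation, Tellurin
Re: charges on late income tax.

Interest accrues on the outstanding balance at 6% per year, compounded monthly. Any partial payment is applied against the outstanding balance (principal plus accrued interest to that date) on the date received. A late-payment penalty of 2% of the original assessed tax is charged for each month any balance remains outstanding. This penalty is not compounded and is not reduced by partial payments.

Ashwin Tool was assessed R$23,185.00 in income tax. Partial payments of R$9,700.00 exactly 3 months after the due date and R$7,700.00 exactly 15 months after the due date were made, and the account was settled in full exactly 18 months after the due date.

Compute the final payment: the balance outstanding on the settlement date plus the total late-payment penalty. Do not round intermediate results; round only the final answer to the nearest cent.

R$15,439.74

Monthly rate = 6% ÷ 12 = 0.5%
Balance at month 3: R$23,185.0000 × (1 + 0.005)^3 = R$23,534.5168…
After R$9,700.00 payment: R$23,534.5168… − R$9,700.00 = R$13,834.5168…
Balance at month 15: R$13,834.5168… × (1 + 0.005)^12 = R$14,687.7995…
After R$7,700.00 payment: R$14,687.7995… − R$7,700.00 = R$6,987.7995…
Balance at month 18: R$6,987.7995… × (1 + 0.005)^3 = R$7,093.1414…
Penalty: 18 × 2% × R$23,185.00 = R$8,346.60
Final settlement = outstanding balance + penalty = R$7,093.1414… + R$8,346.60 = R$15,439.74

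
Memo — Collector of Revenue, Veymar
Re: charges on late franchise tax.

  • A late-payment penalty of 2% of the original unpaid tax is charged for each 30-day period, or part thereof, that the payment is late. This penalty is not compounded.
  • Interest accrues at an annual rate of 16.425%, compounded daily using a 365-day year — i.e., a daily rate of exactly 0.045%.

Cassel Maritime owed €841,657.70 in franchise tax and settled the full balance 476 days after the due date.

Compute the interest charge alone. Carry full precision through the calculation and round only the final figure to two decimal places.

€200,996.88

Interest: €841,657.70 × ((1 + 0.00045)^476 − 1) = €841,657.70 × 0.23881072… = €200,996.8780…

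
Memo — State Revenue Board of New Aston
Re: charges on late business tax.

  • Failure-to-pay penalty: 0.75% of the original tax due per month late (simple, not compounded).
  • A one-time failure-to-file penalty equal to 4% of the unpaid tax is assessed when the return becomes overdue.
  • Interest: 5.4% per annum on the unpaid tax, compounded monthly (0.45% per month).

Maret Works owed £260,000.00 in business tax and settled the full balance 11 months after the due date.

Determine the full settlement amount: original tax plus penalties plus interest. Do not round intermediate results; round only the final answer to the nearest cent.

Failure-to-file penalty: 4% × £260,000.00 = £10,400.00
Failure-to-pay penalty = 0.75% × £260,000.00 × 11 mo = £21,450.00
Interest: £260,000.00 × ((1 + 0.0045)^11 − 1) = £260,000.00 × 0.0506289… = £13,163.5197…
Total = £260,000.00 + £31,850.0000 + £13,163.5197… = £305,013.52

£305,013.52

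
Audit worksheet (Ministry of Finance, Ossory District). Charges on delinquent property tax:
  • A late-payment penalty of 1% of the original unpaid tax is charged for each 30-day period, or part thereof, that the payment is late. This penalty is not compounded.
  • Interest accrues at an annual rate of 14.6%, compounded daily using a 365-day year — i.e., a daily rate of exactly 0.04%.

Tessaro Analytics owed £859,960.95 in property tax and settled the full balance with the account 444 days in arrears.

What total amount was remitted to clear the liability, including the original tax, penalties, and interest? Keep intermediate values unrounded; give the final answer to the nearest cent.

Penalty periods: ⌈444/30⌉ = 15; penalty = 15 × 1% × £859,960.95 = £128,994.14…
Interest: £859,960.95 × ((1 + 0.0004)^444 − 1) = £859,960.95 × 0.19430508… = £167,094.7773…
Total = £859,960.95 + £128,994.1425 + £167,094.7773… = £1,156,049.87

£1,156,049.87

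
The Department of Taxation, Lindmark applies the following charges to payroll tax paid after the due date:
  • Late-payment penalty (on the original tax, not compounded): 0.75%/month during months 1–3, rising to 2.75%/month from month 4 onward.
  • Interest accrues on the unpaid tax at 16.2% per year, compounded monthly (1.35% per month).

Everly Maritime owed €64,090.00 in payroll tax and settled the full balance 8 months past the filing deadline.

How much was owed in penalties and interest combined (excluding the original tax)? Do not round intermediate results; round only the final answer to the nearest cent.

€17,512.15

Penalty, months 1–3: 3 × 0.75% × €64,090.00 = €1,442.03…
Penalty, months 4–8: 5 × 2.75% × €64,090.00 = €8,812.38…
Interest: €64,090.00 × ((1 + 0.0135)^8 − 1) = €64,090.00 × 0.1132431… = €7,257.7523…
Penalties + interest = €10,254.4000 + €7,257.7523… = €17,512.15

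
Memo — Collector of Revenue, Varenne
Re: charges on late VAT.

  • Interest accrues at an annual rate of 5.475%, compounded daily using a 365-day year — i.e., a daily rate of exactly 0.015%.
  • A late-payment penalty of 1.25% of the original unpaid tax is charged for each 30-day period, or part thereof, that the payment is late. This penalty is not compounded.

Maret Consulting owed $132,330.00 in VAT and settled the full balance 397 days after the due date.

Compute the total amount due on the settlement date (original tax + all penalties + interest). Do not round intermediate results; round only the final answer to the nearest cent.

Penalty periods: ⌈397/30⌉ = 14; penalty = 14 × 1.25% × $132,330.00 = $23,157.75
Interest: $132,330.00 × ((1 + 0.00015)^397 − 1) = $132,330.00 × 0.06135409… = $8,118.9864…
Total = $132,330.00 + $23,157.7500 + $8,118.9864… = $163,606.74

$163,606.74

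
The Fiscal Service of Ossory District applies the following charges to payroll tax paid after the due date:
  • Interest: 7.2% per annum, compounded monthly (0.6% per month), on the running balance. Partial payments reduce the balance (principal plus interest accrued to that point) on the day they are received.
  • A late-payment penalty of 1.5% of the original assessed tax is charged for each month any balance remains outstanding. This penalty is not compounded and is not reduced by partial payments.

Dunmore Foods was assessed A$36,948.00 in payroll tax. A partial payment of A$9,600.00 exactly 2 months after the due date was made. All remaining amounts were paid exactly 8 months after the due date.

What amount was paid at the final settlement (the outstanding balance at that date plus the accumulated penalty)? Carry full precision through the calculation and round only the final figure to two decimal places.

A$33,242.13

Balance at month 2: A$36,948.0000 × (1 + 0.006)^2 = A$37,392.7061…
After A$9,600.00 payment: A$37,392.7061… − A$9,600.00 = A$27,792.7061…
Balance at month 8: A$27,792.7061… × (1 + 0.006)^6 = A$28,808.3722…
Penalty: 8 × 1.5% × A$36,948.00 = A$4,433.76
Final settlement = outstanding balance + penalty = A$28,808.3722… + A$4,433.76 = A$33,242.13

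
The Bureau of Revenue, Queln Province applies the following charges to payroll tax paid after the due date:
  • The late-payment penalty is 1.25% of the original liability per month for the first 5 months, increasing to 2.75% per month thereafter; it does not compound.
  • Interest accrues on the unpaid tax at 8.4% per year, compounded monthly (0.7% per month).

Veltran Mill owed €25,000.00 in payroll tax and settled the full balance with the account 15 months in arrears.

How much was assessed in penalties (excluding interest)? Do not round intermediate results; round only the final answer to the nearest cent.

€8,437.50

Penalty, months 1–5: 5 × 1.25% × €25,000.00 = €1,562.50
Penalty, months 6–15: 10 × 2.75% × €25,000.00 = €6,875.00
Total penalty = €1,562.50 + €6,875.00 = €8,437.50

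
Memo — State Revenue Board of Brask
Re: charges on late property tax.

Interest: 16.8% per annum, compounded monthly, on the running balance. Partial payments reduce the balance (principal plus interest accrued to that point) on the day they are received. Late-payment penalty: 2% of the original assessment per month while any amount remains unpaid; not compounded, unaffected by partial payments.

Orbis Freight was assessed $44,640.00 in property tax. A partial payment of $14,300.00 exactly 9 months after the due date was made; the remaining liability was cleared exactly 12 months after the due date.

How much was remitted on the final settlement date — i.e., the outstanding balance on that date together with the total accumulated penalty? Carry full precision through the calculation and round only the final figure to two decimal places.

$48,549.35

Monthly rate = 16.8% ÷ 12 = 1.4%
Balance at month 9: $44,640.0000 × (1 + 0.014)^9 = $50,590.1283…
After $14,300.00 payment: $50,590.1283… − $14,300.00 = $36,290.1283…
Balance at month 12: $36,290.1283… × (1 + 0.014)^3 = $37,835.7519…
Penalty: 12 × 2% × $44,640.00 = $10,713.60
Final settlement = outstanding balance + penalty = $37,835.7519… + $10,713.60 = $48,549.35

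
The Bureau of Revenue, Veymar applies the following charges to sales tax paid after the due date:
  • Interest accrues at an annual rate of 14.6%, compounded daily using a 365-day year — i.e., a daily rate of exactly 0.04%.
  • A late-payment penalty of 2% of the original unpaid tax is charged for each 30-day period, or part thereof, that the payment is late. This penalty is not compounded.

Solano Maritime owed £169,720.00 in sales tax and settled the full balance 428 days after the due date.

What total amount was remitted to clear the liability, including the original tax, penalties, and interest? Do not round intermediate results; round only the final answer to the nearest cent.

Penalty periods: ⌈428/30⌉ = 15; penalty = 15 × 2% × £169,720.00 = £50,916.00
Interest: £169,720.00 × ((1 + 0.0004)^428 − 1) = £169,720.00 × 0.18668745… = £31,684.5938…
Total = £169,720.00 + £50,916.0000 + £31,684.5938… = £252,320.59

£252,320.59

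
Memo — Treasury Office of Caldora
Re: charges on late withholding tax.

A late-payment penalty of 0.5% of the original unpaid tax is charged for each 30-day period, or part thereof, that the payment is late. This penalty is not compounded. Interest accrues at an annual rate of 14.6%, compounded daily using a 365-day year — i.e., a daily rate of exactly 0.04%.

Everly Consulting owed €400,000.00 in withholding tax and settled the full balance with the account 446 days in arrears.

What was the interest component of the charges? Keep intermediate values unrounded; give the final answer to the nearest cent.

Interest: €400,000.00 × ((1 + 0.0004)^446 − 1) = €400,000.00 × 0.19526071… = €78,104.2843…

€78,104.28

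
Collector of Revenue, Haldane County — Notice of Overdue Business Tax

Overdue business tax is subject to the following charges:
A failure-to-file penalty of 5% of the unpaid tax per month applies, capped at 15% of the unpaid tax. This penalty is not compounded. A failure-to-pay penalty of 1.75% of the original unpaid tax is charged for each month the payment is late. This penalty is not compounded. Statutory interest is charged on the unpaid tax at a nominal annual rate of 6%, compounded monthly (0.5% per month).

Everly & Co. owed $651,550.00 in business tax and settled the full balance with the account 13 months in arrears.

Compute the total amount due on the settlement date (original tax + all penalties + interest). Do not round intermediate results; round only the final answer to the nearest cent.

Failure-to-file: 13 × 5% × $651,550.00 = $423,507.50, capped at 15% × $651,550.00 = $97,732.50
Failure-to-pay penalty: 13 × 1.75% × $651,550.00 = $148,227.63…
Interest: $651,550.00 × ((1 + 0.005)^13 − 1) = $651,550.00 × 0.0669862… = $43,644.8592…
Total = $651,550.00 + $245,960.1250 + $43,644.8592… = $941,154.98

$941,154.98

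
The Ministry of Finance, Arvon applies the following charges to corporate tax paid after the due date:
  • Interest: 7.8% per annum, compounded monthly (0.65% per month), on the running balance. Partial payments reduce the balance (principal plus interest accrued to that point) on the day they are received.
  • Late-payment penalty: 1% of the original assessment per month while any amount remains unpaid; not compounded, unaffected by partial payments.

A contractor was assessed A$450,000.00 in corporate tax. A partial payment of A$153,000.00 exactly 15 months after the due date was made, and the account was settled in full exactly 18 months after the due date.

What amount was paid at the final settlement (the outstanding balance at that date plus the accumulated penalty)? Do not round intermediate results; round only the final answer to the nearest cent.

A$430,659.32

Balance at month 15: A$450,000.0000 × (1 + 0.0065)^15 = A$495,928.6543…
After A$153,000.00 payment: A$495,928.6543… − A$153,000.00 = A$342,928.6543…
Balance at month 18: A$342,928.6543… × (1 + 0.0065)^3 = A$349,659.3234…
Penalty: 18 × 1% × A$450,000.00 = A$81,000.00
Final settlement = outstanding balance + penalty = A$349,659.3234… + A$81,000.00 = A$430,659.32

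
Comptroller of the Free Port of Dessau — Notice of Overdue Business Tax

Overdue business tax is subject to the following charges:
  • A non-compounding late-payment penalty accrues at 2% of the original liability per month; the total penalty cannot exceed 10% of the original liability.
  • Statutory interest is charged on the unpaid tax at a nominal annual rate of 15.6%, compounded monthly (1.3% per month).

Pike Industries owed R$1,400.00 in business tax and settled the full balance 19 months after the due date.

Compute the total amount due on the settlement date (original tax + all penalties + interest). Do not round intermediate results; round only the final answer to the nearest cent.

Penalty (uncapped): 19 × 2% × R$1,400.00 = R$532.00; cap = 10% × R$1,400.00 = R$140.00 → penalty = R$140.00
Interest: R$1,400.00 × ((1 + 0.013)^19 − 1) = R$1,400.00 × 0.2781430… = R$389.4003…
Total = R$1,400.00 + R$140.0000 + R$389.4003… = R$1,929.40

R$1,929.40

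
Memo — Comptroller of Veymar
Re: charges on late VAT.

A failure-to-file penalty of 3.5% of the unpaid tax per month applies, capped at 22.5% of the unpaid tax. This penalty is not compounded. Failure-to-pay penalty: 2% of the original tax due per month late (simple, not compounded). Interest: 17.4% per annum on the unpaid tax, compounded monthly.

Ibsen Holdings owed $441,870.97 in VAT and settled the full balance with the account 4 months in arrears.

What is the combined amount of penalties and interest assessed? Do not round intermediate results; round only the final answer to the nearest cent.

$123,402.96

Failure-to-file: 4 × 3.5% × $441,870.97 = $61,861.94… (under the 22.5% cap)
Failure-to-pay penalty = 2% × $441,870.97 × 4 mo = $35,349.68…
Interest (17.4%/yr ÷ 12 = 1.45%/month): $441,870.97 × ((1 + 0.0145)^4 − 1) = $26,191.3444…
Penalties + interest = $97,211.6134 + $26,191.3444… = $123,402.96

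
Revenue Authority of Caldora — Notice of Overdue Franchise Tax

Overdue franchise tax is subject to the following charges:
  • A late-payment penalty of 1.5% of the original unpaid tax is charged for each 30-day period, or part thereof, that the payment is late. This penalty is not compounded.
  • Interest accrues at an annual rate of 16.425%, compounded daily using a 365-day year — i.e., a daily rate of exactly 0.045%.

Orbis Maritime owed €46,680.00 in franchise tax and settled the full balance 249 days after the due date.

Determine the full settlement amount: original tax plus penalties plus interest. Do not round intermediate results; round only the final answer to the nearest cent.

Penalty periods: ⌈249/30⌉ = 9; penalty = 9 × 1.5% × €46,680.00 = €6,301.80
Interest: €46,680.00 × ((1 + 0.00045)^249 − 1) = €46,680.00 × 0.11854060… = €5,533.4750…
Total = €46,680.00 + €6,301.8000 + €5,533.4750… = €58,515.28

€58,515.28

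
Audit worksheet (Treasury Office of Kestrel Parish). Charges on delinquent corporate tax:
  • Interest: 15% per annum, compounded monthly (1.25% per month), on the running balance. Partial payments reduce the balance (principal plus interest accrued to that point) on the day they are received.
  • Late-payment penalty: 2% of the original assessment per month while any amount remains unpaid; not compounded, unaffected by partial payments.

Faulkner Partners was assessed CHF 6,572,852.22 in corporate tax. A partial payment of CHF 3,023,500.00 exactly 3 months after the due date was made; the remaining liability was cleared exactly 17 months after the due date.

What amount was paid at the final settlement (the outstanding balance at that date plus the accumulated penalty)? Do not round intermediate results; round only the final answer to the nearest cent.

CHF 6,755,322.22

Balance at month 3: CHF 6,572,852.2200 × (1 + 0.0125)^3 = CHF 6,822,428.0403…
After CHF 3,023,500.00 payment: CHF 6,822,428.0403… − CHF 3,023,500.00 = CHF 3,798,928.0403…
Balance at month 17: CHF 3,798,928.0403… × (1 + 0.0125)^14 = CHF 4,520,552.4610…
Penalty: 17 × 2% × CHF 6,572,852.22 = CHF 2,234,769.75…
Final settlement = outstanding balance + penalty = CHF 4,520,552.4610… + CHF 2,234,769.75… = CHF 6,755,322.22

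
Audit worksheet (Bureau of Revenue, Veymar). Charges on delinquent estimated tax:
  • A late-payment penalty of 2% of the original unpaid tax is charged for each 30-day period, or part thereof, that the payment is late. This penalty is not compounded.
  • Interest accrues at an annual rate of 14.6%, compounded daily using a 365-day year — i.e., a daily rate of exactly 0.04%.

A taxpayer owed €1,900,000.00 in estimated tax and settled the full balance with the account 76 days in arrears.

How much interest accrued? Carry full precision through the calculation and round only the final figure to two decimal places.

Interest: €1,900,000.00 × ((1 + 0.0004)^76 − 1) = €1,900,000.00 × 0.03086053… = €58,635.0112…

€58,635.01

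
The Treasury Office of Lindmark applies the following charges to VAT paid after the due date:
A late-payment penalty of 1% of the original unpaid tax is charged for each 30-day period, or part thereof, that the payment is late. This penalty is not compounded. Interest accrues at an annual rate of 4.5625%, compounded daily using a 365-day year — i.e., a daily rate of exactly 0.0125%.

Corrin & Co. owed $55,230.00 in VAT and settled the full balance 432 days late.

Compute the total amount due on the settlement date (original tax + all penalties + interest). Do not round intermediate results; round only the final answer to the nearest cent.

Penalty periods: ⌈432/30⌉ = 15; penalty = 15 × 1% × $55,230.00 = $8,284.50
Interest: $55,230.00 × ((1 + 0.000125)^432 − 1) = $55,230.00 × 0.05548104… = $3,064.2179…
Total = $55,230.00 + $8,284.5000 + $3,064.2179… = $66,578.72

$66,578.72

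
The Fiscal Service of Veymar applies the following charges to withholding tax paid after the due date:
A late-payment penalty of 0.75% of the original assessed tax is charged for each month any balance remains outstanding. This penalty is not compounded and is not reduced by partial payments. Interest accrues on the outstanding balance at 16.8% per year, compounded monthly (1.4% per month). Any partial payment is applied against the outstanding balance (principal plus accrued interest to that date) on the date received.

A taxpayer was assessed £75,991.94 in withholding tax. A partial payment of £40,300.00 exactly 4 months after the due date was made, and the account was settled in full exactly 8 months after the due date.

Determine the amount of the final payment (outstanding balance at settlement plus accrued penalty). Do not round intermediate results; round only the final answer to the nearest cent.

£46,886.84

Balance at month 4: £75,991.9400 × (1 + 0.014)^4 = £80,337.6922…
After £40,300.00 payment: £80,337.6922… − £40,300.00 = £40,037.6922…
Balance at month 8: £40,037.6922… × (1 + 0.014)^4 = £42,327.3282…
Penalty: 8 × 0.75% × £75,991.94 = £4,559.52…
Final settlement = outstanding balance + penalty = £42,327.3282… + £4,559.52… = £46,886.84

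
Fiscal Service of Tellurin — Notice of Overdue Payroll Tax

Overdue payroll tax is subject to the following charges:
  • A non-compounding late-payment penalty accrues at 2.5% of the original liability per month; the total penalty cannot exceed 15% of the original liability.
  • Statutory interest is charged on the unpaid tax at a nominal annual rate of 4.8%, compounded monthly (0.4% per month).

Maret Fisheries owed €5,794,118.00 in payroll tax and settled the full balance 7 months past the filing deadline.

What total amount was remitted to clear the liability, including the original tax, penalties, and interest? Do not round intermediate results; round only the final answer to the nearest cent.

Penalty (uncapped): 7 × 2.5% × €5,794,118.00 = €1,013,970.65; cap = 15% × €5,794,118.00 = €869,117.70 → penalty = €869,117.70
Interest: €5,794,118.00 × ((1 + 0.004)^7 − 1) = €5,794,118.00 × 0.0283382… = €164,195.1585…
Total = €5,794,118.00 + €869,117.7000 + €164,195.1585… = €6,827,430.86

€6,827,430.86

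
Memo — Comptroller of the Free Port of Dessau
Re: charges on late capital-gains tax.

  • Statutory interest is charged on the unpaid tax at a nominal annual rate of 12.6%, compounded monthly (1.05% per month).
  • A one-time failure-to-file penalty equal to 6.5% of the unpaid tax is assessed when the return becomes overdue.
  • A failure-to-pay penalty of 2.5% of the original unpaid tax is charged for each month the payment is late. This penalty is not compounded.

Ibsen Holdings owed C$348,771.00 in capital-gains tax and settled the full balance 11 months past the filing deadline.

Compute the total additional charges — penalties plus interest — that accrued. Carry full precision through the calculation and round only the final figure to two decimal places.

C$161,048.09

Failure-to-file penalty: 6.5% × C$348,771.00 = C$22,670.12…
Failure-to-pay penalty: 11 × 2.5% × C$348,771.00 = C$95,912.03…
Interest: C$348,771.00 × ((1 + 0.0105)^11 − 1) = C$348,771.00 × 0.1217588… = C$42,465.9485…
Penalties + interest = C$118,582.1400 + C$42,465.9485… = C$161,048.09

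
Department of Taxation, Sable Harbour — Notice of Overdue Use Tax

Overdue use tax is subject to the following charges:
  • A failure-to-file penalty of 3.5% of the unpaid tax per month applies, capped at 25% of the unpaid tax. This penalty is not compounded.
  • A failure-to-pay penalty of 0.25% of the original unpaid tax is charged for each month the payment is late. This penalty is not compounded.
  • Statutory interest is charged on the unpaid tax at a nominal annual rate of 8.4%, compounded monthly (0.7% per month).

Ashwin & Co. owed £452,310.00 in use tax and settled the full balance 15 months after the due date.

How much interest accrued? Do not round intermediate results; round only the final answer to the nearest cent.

£49,891.78

Interest: £452,310.00 × ((1 + 0.007)^15 − 1) = £452,310.00 × 0.1103044… = £49,891.7802…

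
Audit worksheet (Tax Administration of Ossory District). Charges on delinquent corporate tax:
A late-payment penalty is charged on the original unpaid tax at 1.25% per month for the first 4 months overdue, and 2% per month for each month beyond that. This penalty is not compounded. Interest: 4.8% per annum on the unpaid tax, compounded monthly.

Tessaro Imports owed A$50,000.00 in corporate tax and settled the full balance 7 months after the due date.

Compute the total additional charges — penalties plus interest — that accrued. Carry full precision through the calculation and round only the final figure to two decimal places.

A$6,916.91

Penalty, months 1–4: 4 × 1.25% × A$50,000.00 = A$2,500.00
Penalty, months 5–7: 3 × 2% × A$50,000.00 = A$3,000.00
Interest (4.8%/yr ÷ 12 = 0.4%/month): A$50,000.00 × ((1 + 0.004)^7 − 1) = A$1,416.9124…
Penalties + interest = A$5,500.0000 + A$1,416.9124… = A$6,916.91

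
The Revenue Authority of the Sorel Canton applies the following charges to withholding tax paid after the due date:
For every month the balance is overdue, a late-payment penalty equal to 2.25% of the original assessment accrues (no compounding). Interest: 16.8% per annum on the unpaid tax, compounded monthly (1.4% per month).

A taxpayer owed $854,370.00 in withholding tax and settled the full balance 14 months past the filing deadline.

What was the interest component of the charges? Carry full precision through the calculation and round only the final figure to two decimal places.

$183,582.22

Interest: $854,370.00 × ((1 + 0.014)^14 − 1) = $854,370.00 × 0.2148744… = $183,582.2156…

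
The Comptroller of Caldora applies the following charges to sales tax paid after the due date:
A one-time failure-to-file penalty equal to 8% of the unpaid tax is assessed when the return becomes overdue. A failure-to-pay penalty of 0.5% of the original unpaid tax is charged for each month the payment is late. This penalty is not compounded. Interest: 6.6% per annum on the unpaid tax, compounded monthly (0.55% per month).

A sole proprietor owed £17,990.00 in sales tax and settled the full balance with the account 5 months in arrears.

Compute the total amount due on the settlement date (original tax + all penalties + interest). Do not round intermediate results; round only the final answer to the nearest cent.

£20,379.15

Failure-to-file penalty: 8% × £17,990.00 = £1,439.20
Failure-to-pay penalty = 0.5% × £17,990.00 × 5 mo = £449.75
Interest: £17,990.00 × ((1 + 0.0055)^5 − 1) = £17,990.00 × 0.0278042… = £500.1970…
Total = £17,990.00 + £1,888.9500 + £500.1970… = £20,379.15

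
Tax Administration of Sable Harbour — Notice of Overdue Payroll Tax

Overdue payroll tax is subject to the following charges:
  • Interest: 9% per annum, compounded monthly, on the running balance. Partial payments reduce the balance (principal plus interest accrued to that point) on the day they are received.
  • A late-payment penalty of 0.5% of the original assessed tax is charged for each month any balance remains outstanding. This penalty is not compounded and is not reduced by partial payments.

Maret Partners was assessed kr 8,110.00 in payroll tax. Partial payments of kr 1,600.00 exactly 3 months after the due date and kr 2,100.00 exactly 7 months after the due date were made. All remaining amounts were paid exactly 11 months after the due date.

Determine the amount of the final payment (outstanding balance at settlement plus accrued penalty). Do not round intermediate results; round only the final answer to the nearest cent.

kr 5,388.52

Monthly rate = 9% ÷ 12 = 0.75%
Balance at month 3: kr 8,110.0000 × (1 + 0.0075)^3 = kr 8,293.8470…
After kr 1,600.00 payment: kr 8,293.8470… − kr 1,600.00 = kr 6,693.8470…
Balance at month 7: kr 6,693.8470… × (1 + 0.0075)^4 = kr 6,896.9329…
After kr 2,100.00 payment: kr 6,896.9329… − kr 2,100.00 = kr 4,796.9329…
Balance at month 11: kr 4,796.9329… × (1 + 0.0075)^4 = kr 4,942.4679…
Penalty: 11 × 0.5% × kr 8,110.00 = kr 446.05
Final settlement = outstanding balance + penalty = kr 4,942.4679… + kr 446.05 = kr 5,388.52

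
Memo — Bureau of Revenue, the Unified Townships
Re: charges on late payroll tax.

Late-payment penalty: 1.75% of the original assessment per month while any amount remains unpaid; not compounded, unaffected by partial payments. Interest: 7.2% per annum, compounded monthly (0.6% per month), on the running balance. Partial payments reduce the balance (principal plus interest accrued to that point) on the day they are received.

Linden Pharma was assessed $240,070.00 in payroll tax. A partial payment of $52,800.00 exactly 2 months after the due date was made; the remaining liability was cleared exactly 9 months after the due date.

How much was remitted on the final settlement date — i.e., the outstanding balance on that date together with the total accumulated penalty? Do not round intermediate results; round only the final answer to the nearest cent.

$236,102.41

Balance at month 2: $240,070.0000 × (1 + 0.006)^2 = $242,959.4825…
After $52,800.00 payment: $242,959.4825… − $52,800.00 = $190,159.4825…
Balance at month 9: $190,159.4825… × (1 + 0.006)^7 = $198,291.3876…
Penalty: 9 × 1.75% × $240,070.00 = $37,811.03…
Final settlement = outstanding balance + penalty = $198,291.3876… + $37,811.03… = $236,102.41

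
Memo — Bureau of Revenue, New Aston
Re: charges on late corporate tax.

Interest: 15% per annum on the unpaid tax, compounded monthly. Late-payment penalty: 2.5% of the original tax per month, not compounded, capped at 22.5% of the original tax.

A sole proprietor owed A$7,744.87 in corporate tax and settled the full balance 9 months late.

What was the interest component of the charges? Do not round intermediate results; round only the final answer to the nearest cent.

A$916.16

Interest (15%/yr ÷ 12 = 1.25%/month): A$7,744.87 × ((1 + 0.0125)^9 − 1) = A$916.1575…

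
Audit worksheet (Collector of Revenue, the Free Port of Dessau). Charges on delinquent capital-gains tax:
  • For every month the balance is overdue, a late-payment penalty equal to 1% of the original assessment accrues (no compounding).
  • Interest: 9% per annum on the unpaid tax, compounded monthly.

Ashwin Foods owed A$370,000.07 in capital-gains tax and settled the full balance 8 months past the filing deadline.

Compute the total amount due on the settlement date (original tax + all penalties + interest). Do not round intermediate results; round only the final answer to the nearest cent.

Late-payment penalty: 8 × 1% × A$370,000.07 = A$29,600.01…
Interest (9%/yr ÷ 12 = 0.75%/month): A$370,000.07 × ((1 + 0.0075)^8 − 1) = A$22,791.5780…
Total = A$370,000.07 + A$29,600.0056 + A$22,791.5780… = A$422,391.65

A$422,391.65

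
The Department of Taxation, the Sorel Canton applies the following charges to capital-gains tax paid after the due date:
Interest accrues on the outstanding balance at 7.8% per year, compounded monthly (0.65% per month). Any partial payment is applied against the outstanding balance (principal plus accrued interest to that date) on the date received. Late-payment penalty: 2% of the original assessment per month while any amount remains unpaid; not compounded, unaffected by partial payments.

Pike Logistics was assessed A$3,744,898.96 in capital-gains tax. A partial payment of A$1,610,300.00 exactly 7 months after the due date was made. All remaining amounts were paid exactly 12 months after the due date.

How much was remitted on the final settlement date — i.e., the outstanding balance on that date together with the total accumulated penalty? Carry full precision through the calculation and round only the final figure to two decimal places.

A$3,283,129.54

Balance at month 7: A$3,744,898.9600 × (1 + 0.0065)^7 = A$3,918,650.7547…
After A$1,610,300.00 payment: A$3,918,650.7547… − A$1,610,300.00 = A$2,308,350.7547…
Balance at month 12: A$2,308,350.7547… × (1 + 0.0065)^5 = A$2,384,353.7923…
Penalty: 12 × 2% × A$3,744,898.96 = A$898,775.75…
Final settlement = outstanding balance + penalty = A$2,384,353.7923… + A$898,775.75… = A$3,283,129.54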